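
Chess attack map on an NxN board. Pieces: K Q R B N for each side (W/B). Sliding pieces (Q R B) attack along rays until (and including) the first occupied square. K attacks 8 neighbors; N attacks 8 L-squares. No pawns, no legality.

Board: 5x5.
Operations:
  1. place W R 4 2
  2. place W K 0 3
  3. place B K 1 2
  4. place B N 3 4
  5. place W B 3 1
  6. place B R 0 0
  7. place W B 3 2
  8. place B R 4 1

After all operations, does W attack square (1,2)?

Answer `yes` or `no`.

Answer: yes

Derivation:
Op 1: place WR@(4,2)
Op 2: place WK@(0,3)
Op 3: place BK@(1,2)
Op 4: place BN@(3,4)
Op 5: place WB@(3,1)
Op 6: place BR@(0,0)
Op 7: place WB@(3,2)
Op 8: place BR@(4,1)
Per-piece attacks for W:
  WK@(0,3): attacks (0,4) (0,2) (1,3) (1,4) (1,2)
  WB@(3,1): attacks (4,2) (4,0) (2,2) (1,3) (0,4) (2,0) [ray(1,1) blocked at (4,2)]
  WB@(3,2): attacks (4,3) (4,1) (2,3) (1,4) (2,1) (1,0) [ray(1,-1) blocked at (4,1)]
  WR@(4,2): attacks (4,3) (4,4) (4,1) (3,2) [ray(0,-1) blocked at (4,1); ray(-1,0) blocked at (3,2)]
W attacks (1,2): yes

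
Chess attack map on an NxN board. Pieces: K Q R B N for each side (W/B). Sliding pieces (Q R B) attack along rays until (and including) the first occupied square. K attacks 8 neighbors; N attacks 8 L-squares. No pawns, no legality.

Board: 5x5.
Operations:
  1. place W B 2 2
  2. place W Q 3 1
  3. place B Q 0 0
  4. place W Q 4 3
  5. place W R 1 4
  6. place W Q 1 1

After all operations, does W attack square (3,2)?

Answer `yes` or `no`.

Op 1: place WB@(2,2)
Op 2: place WQ@(3,1)
Op 3: place BQ@(0,0)
Op 4: place WQ@(4,3)
Op 5: place WR@(1,4)
Op 6: place WQ@(1,1)
Per-piece attacks for W:
  WQ@(1,1): attacks (1,2) (1,3) (1,4) (1,0) (2,1) (3,1) (0,1) (2,2) (2,0) (0,2) (0,0) [ray(0,1) blocked at (1,4); ray(1,0) blocked at (3,1); ray(1,1) blocked at (2,2); ray(-1,-1) blocked at (0,0)]
  WR@(1,4): attacks (1,3) (1,2) (1,1) (2,4) (3,4) (4,4) (0,4) [ray(0,-1) blocked at (1,1)]
  WB@(2,2): attacks (3,3) (4,4) (3,1) (1,3) (0,4) (1,1) [ray(1,-1) blocked at (3,1); ray(-1,-1) blocked at (1,1)]
  WQ@(3,1): attacks (3,2) (3,3) (3,4) (3,0) (4,1) (2,1) (1,1) (4,2) (4,0) (2,2) (2,0) [ray(-1,0) blocked at (1,1); ray(-1,1) blocked at (2,2)]
  WQ@(4,3): attacks (4,4) (4,2) (4,1) (4,0) (3,3) (2,3) (1,3) (0,3) (3,4) (3,2) (2,1) (1,0)
W attacks (3,2): yes

Answer: yes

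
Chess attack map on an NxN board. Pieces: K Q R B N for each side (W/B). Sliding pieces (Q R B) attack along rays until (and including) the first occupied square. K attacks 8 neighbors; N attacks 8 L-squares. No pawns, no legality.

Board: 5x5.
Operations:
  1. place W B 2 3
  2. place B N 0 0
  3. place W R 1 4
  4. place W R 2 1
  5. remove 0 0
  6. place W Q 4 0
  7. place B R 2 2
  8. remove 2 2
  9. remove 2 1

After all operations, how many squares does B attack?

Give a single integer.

Op 1: place WB@(2,3)
Op 2: place BN@(0,0)
Op 3: place WR@(1,4)
Op 4: place WR@(2,1)
Op 5: remove (0,0)
Op 6: place WQ@(4,0)
Op 7: place BR@(2,2)
Op 8: remove (2,2)
Op 9: remove (2,1)
Per-piece attacks for B:
Union (0 distinct): (none)

Answer: 0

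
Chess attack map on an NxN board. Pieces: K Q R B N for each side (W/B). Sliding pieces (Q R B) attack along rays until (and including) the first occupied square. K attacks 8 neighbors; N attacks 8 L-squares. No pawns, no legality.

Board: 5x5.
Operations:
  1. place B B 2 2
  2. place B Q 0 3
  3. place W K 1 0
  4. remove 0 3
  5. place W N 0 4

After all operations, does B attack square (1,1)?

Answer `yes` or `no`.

Op 1: place BB@(2,2)
Op 2: place BQ@(0,3)
Op 3: place WK@(1,0)
Op 4: remove (0,3)
Op 5: place WN@(0,4)
Per-piece attacks for B:
  BB@(2,2): attacks (3,3) (4,4) (3,1) (4,0) (1,3) (0,4) (1,1) (0,0) [ray(-1,1) blocked at (0,4)]
B attacks (1,1): yes

Answer: yes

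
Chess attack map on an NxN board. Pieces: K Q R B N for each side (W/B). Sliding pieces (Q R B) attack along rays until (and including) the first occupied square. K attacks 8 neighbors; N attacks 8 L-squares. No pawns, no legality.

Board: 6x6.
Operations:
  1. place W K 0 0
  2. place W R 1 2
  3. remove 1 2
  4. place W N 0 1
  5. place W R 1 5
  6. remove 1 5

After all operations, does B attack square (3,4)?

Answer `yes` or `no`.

Op 1: place WK@(0,0)
Op 2: place WR@(1,2)
Op 3: remove (1,2)
Op 4: place WN@(0,1)
Op 5: place WR@(1,5)
Op 6: remove (1,5)
Per-piece attacks for B:
B attacks (3,4): no

Answer: no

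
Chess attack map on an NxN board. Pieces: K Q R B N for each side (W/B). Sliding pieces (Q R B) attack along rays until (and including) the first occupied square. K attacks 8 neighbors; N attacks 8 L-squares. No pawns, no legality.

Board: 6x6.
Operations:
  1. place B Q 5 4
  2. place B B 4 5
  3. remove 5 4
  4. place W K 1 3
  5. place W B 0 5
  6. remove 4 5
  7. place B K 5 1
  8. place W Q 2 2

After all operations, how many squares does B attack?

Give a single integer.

Answer: 5

Derivation:
Op 1: place BQ@(5,4)
Op 2: place BB@(4,5)
Op 3: remove (5,4)
Op 4: place WK@(1,3)
Op 5: place WB@(0,5)
Op 6: remove (4,5)
Op 7: place BK@(5,1)
Op 8: place WQ@(2,2)
Per-piece attacks for B:
  BK@(5,1): attacks (5,2) (5,0) (4,1) (4,2) (4,0)
Union (5 distinct): (4,0) (4,1) (4,2) (5,0) (5,2)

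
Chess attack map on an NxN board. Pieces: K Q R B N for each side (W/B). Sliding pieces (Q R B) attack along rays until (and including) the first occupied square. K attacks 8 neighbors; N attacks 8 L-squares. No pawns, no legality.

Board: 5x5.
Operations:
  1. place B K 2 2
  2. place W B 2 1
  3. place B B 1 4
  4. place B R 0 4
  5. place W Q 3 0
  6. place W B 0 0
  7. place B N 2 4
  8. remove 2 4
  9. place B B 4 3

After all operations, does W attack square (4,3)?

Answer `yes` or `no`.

Op 1: place BK@(2,2)
Op 2: place WB@(2,1)
Op 3: place BB@(1,4)
Op 4: place BR@(0,4)
Op 5: place WQ@(3,0)
Op 6: place WB@(0,0)
Op 7: place BN@(2,4)
Op 8: remove (2,4)
Op 9: place BB@(4,3)
Per-piece attacks for W:
  WB@(0,0): attacks (1,1) (2,2) [ray(1,1) blocked at (2,2)]
  WB@(2,1): attacks (3,2) (4,3) (3,0) (1,2) (0,3) (1,0) [ray(1,1) blocked at (4,3); ray(1,-1) blocked at (3,0)]
  WQ@(3,0): attacks (3,1) (3,2) (3,3) (3,4) (4,0) (2,0) (1,0) (0,0) (4,1) (2,1) [ray(-1,0) blocked at (0,0); ray(-1,1) blocked at (2,1)]
W attacks (4,3): yes

Answer: yes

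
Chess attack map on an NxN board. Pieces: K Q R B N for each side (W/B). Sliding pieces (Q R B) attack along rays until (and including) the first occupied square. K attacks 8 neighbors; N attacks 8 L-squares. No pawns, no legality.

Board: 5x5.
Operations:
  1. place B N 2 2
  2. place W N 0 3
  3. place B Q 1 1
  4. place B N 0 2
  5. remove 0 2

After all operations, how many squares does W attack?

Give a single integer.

Op 1: place BN@(2,2)
Op 2: place WN@(0,3)
Op 3: place BQ@(1,1)
Op 4: place BN@(0,2)
Op 5: remove (0,2)
Per-piece attacks for W:
  WN@(0,3): attacks (2,4) (1,1) (2,2)
Union (3 distinct): (1,1) (2,2) (2,4)

Answer: 3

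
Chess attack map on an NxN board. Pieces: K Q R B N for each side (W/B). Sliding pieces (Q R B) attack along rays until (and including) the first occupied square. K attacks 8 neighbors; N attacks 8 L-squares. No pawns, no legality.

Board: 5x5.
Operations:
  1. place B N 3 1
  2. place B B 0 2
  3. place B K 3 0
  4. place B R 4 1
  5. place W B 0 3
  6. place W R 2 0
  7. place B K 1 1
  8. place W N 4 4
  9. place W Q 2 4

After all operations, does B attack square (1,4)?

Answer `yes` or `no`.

Op 1: place BN@(3,1)
Op 2: place BB@(0,2)
Op 3: place BK@(3,0)
Op 4: place BR@(4,1)
Op 5: place WB@(0,3)
Op 6: place WR@(2,0)
Op 7: place BK@(1,1)
Op 8: place WN@(4,4)
Op 9: place WQ@(2,4)
Per-piece attacks for B:
  BB@(0,2): attacks (1,3) (2,4) (1,1) [ray(1,1) blocked at (2,4); ray(1,-1) blocked at (1,1)]
  BK@(1,1): attacks (1,2) (1,0) (2,1) (0,1) (2,2) (2,0) (0,2) (0,0)
  BK@(3,0): attacks (3,1) (4,0) (2,0) (4,1) (2,1)
  BN@(3,1): attacks (4,3) (2,3) (1,2) (1,0)
  BR@(4,1): attacks (4,2) (4,3) (4,4) (4,0) (3,1) [ray(0,1) blocked at (4,4); ray(-1,0) blocked at (3,1)]
B attacks (1,4): no

Answer: no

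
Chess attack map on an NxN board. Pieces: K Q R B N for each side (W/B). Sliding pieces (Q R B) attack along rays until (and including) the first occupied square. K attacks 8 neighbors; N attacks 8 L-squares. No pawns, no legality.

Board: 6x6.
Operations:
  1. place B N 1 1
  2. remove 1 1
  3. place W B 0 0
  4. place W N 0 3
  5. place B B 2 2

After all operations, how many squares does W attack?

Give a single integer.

Op 1: place BN@(1,1)
Op 2: remove (1,1)
Op 3: place WB@(0,0)
Op 4: place WN@(0,3)
Op 5: place BB@(2,2)
Per-piece attacks for W:
  WB@(0,0): attacks (1,1) (2,2) [ray(1,1) blocked at (2,2)]
  WN@(0,3): attacks (1,5) (2,4) (1,1) (2,2)
Union (4 distinct): (1,1) (1,5) (2,2) (2,4)

Answer: 4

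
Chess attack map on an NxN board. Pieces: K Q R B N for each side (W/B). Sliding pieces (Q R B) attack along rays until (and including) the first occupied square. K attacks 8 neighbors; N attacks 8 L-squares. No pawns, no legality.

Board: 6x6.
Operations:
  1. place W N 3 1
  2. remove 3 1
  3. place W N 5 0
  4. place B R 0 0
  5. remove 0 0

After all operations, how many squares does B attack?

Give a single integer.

Answer: 0

Derivation:
Op 1: place WN@(3,1)
Op 2: remove (3,1)
Op 3: place WN@(5,0)
Op 4: place BR@(0,0)
Op 5: remove (0,0)
Per-piece attacks for B:
Union (0 distinct): (none)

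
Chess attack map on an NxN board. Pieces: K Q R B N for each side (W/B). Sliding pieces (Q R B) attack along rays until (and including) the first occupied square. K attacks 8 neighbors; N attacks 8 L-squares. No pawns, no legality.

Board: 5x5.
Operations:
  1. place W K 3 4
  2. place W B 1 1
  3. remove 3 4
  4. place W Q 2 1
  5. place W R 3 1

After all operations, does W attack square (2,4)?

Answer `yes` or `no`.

Op 1: place WK@(3,4)
Op 2: place WB@(1,1)
Op 3: remove (3,4)
Op 4: place WQ@(2,1)
Op 5: place WR@(3,1)
Per-piece attacks for W:
  WB@(1,1): attacks (2,2) (3,3) (4,4) (2,0) (0,2) (0,0)
  WQ@(2,1): attacks (2,2) (2,3) (2,4) (2,0) (3,1) (1,1) (3,2) (4,3) (3,0) (1,2) (0,3) (1,0) [ray(1,0) blocked at (3,1); ray(-1,0) blocked at (1,1)]
  WR@(3,1): attacks (3,2) (3,3) (3,4) (3,0) (4,1) (2,1) [ray(-1,0) blocked at (2,1)]
W attacks (2,4): yes

Answer: yes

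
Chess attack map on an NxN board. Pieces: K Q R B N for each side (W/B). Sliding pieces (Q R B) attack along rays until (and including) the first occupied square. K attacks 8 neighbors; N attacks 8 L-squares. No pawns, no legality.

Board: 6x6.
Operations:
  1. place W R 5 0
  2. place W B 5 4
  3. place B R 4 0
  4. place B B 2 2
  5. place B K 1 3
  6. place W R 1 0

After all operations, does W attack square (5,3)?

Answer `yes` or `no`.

Op 1: place WR@(5,0)
Op 2: place WB@(5,4)
Op 3: place BR@(4,0)
Op 4: place BB@(2,2)
Op 5: place BK@(1,3)
Op 6: place WR@(1,0)
Per-piece attacks for W:
  WR@(1,0): attacks (1,1) (1,2) (1,3) (2,0) (3,0) (4,0) (0,0) [ray(0,1) blocked at (1,3); ray(1,0) blocked at (4,0)]
  WR@(5,0): attacks (5,1) (5,2) (5,3) (5,4) (4,0) [ray(0,1) blocked at (5,4); ray(-1,0) blocked at (4,0)]
  WB@(5,4): attacks (4,5) (4,3) (3,2) (2,1) (1,0) [ray(-1,-1) blocked at (1,0)]
W attacks (5,3): yes

Answer: yes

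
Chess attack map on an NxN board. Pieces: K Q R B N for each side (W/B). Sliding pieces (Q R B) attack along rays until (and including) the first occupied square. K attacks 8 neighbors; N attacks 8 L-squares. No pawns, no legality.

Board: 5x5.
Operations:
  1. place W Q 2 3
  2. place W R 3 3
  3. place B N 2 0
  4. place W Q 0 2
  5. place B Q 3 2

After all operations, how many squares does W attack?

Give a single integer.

Answer: 17

Derivation:
Op 1: place WQ@(2,3)
Op 2: place WR@(3,3)
Op 3: place BN@(2,0)
Op 4: place WQ@(0,2)
Op 5: place BQ@(3,2)
Per-piece attacks for W:
  WQ@(0,2): attacks (0,3) (0,4) (0,1) (0,0) (1,2) (2,2) (3,2) (1,3) (2,4) (1,1) (2,0) [ray(1,0) blocked at (3,2); ray(1,-1) blocked at (2,0)]
  WQ@(2,3): attacks (2,4) (2,2) (2,1) (2,0) (3,3) (1,3) (0,3) (3,4) (3,2) (1,4) (1,2) (0,1) [ray(0,-1) blocked at (2,0); ray(1,0) blocked at (3,3); ray(1,-1) blocked at (3,2)]
  WR@(3,3): attacks (3,4) (3,2) (4,3) (2,3) [ray(0,-1) blocked at (3,2); ray(-1,0) blocked at (2,3)]
Union (17 distinct): (0,0) (0,1) (0,3) (0,4) (1,1) (1,2) (1,3) (1,4) (2,0) (2,1) (2,2) (2,3) (2,4) (3,2) (3,3) (3,4) (4,3)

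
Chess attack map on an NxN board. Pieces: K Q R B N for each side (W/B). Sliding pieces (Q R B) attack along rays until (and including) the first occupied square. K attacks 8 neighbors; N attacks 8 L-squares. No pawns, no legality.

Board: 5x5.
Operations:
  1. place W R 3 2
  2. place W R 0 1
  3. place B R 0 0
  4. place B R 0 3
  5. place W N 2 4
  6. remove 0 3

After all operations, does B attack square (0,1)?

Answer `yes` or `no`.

Op 1: place WR@(3,2)
Op 2: place WR@(0,1)
Op 3: place BR@(0,0)
Op 4: place BR@(0,3)
Op 5: place WN@(2,4)
Op 6: remove (0,3)
Per-piece attacks for B:
  BR@(0,0): attacks (0,1) (1,0) (2,0) (3,0) (4,0) [ray(0,1) blocked at (0,1)]
B attacks (0,1): yes

Answer: yes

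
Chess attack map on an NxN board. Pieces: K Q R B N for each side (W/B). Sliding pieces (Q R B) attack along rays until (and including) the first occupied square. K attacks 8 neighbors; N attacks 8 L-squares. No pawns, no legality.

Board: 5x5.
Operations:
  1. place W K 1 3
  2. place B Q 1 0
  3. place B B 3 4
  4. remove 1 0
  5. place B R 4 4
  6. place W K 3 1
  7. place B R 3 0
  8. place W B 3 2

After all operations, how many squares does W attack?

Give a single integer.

Op 1: place WK@(1,3)
Op 2: place BQ@(1,0)
Op 3: place BB@(3,4)
Op 4: remove (1,0)
Op 5: place BR@(4,4)
Op 6: place WK@(3,1)
Op 7: place BR@(3,0)
Op 8: place WB@(3,2)
Per-piece attacks for W:
  WK@(1,3): attacks (1,4) (1,2) (2,3) (0,3) (2,4) (2,2) (0,4) (0,2)
  WK@(3,1): attacks (3,2) (3,0) (4,1) (2,1) (4,2) (4,0) (2,2) (2,0)
  WB@(3,2): attacks (4,3) (4,1) (2,3) (1,4) (2,1) (1,0)
Union (17 distinct): (0,2) (0,3) (0,4) (1,0) (1,2) (1,4) (2,0) (2,1) (2,2) (2,3) (2,4) (3,0) (3,2) (4,0) (4,1) (4,2) (4,3)

Answer: 17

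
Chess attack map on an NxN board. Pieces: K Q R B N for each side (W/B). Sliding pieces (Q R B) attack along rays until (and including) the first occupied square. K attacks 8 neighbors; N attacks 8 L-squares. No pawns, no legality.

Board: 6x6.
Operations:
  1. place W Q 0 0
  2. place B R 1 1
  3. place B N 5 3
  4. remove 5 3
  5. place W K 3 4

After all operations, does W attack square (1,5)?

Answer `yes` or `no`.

Op 1: place WQ@(0,0)
Op 2: place BR@(1,1)
Op 3: place BN@(5,3)
Op 4: remove (5,3)
Op 5: place WK@(3,4)
Per-piece attacks for W:
  WQ@(0,0): attacks (0,1) (0,2) (0,3) (0,4) (0,5) (1,0) (2,0) (3,0) (4,0) (5,0) (1,1) [ray(1,1) blocked at (1,1)]
  WK@(3,4): attacks (3,5) (3,3) (4,4) (2,4) (4,5) (4,3) (2,5) (2,3)
W attacks (1,5): no

Answer: no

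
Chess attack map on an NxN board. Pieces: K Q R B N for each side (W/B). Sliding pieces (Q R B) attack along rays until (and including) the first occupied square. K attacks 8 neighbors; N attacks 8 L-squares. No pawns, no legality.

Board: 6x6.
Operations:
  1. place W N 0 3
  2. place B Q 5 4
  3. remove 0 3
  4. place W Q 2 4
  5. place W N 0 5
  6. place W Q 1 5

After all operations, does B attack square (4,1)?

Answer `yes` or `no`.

Answer: no

Derivation:
Op 1: place WN@(0,3)
Op 2: place BQ@(5,4)
Op 3: remove (0,3)
Op 4: place WQ@(2,4)
Op 5: place WN@(0,5)
Op 6: place WQ@(1,5)
Per-piece attacks for B:
  BQ@(5,4): attacks (5,5) (5,3) (5,2) (5,1) (5,0) (4,4) (3,4) (2,4) (4,5) (4,3) (3,2) (2,1) (1,0) [ray(-1,0) blocked at (2,4)]
B attacks (4,1): no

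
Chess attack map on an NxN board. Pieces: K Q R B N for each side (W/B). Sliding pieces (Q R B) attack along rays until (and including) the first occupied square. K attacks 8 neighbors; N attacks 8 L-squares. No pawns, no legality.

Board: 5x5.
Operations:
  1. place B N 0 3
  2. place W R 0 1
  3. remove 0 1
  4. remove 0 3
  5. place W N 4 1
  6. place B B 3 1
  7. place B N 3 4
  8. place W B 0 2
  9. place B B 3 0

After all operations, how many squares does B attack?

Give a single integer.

Answer: 10

Derivation:
Op 1: place BN@(0,3)
Op 2: place WR@(0,1)
Op 3: remove (0,1)
Op 4: remove (0,3)
Op 5: place WN@(4,1)
Op 6: place BB@(3,1)
Op 7: place BN@(3,4)
Op 8: place WB@(0,2)
Op 9: place BB@(3,0)
Per-piece attacks for B:
  BB@(3,0): attacks (4,1) (2,1) (1,2) (0,3) [ray(1,1) blocked at (4,1)]
  BB@(3,1): attacks (4,2) (4,0) (2,2) (1,3) (0,4) (2,0)
  BN@(3,4): attacks (4,2) (2,2) (1,3)
Union (10 distinct): (0,3) (0,4) (1,2) (1,3) (2,0) (2,1) (2,2) (4,0) (4,1) (4,2)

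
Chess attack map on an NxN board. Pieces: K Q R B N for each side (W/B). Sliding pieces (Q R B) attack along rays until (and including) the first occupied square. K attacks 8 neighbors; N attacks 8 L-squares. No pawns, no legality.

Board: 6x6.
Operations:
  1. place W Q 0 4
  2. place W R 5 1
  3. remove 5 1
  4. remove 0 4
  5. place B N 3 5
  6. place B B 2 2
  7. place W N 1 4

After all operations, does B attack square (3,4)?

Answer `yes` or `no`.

Op 1: place WQ@(0,4)
Op 2: place WR@(5,1)
Op 3: remove (5,1)
Op 4: remove (0,4)
Op 5: place BN@(3,5)
Op 6: place BB@(2,2)
Op 7: place WN@(1,4)
Per-piece attacks for B:
  BB@(2,2): attacks (3,3) (4,4) (5,5) (3,1) (4,0) (1,3) (0,4) (1,1) (0,0)
  BN@(3,5): attacks (4,3) (5,4) (2,3) (1,4)
B attacks (3,4): no

Answer: no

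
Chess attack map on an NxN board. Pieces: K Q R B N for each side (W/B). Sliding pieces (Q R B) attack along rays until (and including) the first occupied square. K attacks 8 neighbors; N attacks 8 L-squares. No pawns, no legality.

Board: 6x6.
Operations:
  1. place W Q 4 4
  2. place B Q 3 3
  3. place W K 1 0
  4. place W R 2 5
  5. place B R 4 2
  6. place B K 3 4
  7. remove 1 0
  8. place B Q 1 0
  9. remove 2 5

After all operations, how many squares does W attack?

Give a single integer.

Op 1: place WQ@(4,4)
Op 2: place BQ@(3,3)
Op 3: place WK@(1,0)
Op 4: place WR@(2,5)
Op 5: place BR@(4,2)
Op 6: place BK@(3,4)
Op 7: remove (1,0)
Op 8: place BQ@(1,0)
Op 9: remove (2,5)
Per-piece attacks for W:
  WQ@(4,4): attacks (4,5) (4,3) (4,2) (5,4) (3,4) (5,5) (5,3) (3,5) (3,3) [ray(0,-1) blocked at (4,2); ray(-1,0) blocked at (3,4); ray(-1,-1) blocked at (3,3)]
Union (9 distinct): (3,3) (3,4) (3,5) (4,2) (4,3) (4,5) (5,3) (5,4) (5,5)

Answer: 9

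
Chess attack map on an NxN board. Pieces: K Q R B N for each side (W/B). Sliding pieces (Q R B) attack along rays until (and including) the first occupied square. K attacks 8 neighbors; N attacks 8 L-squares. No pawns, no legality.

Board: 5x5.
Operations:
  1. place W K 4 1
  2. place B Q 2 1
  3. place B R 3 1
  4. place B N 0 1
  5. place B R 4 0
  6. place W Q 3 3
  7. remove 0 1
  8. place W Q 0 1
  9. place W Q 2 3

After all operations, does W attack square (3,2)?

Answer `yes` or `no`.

Op 1: place WK@(4,1)
Op 2: place BQ@(2,1)
Op 3: place BR@(3,1)
Op 4: place BN@(0,1)
Op 5: place BR@(4,0)
Op 6: place WQ@(3,3)
Op 7: remove (0,1)
Op 8: place WQ@(0,1)
Op 9: place WQ@(2,3)
Per-piece attacks for W:
  WQ@(0,1): attacks (0,2) (0,3) (0,4) (0,0) (1,1) (2,1) (1,2) (2,3) (1,0) [ray(1,0) blocked at (2,1); ray(1,1) blocked at (2,3)]
  WQ@(2,3): attacks (2,4) (2,2) (2,1) (3,3) (1,3) (0,3) (3,4) (3,2) (4,1) (1,4) (1,2) (0,1) [ray(0,-1) blocked at (2,1); ray(1,0) blocked at (3,3); ray(1,-1) blocked at (4,1); ray(-1,-1) blocked at (0,1)]
  WQ@(3,3): attacks (3,4) (3,2) (3,1) (4,3) (2,3) (4,4) (4,2) (2,4) (2,2) (1,1) (0,0) [ray(0,-1) blocked at (3,1); ray(-1,0) blocked at (2,3)]
  WK@(4,1): attacks (4,2) (4,0) (3,1) (3,2) (3,0)
W attacks (3,2): yes

Answer: yes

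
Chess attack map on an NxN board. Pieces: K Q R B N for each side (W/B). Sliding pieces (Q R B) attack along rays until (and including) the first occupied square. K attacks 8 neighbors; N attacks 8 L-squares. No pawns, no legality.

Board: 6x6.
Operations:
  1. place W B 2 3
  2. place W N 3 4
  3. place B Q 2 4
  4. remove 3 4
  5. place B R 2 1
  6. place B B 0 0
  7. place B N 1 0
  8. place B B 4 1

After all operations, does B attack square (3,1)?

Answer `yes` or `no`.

Op 1: place WB@(2,3)
Op 2: place WN@(3,4)
Op 3: place BQ@(2,4)
Op 4: remove (3,4)
Op 5: place BR@(2,1)
Op 6: place BB@(0,0)
Op 7: place BN@(1,0)
Op 8: place BB@(4,1)
Per-piece attacks for B:
  BB@(0,0): attacks (1,1) (2,2) (3,3) (4,4) (5,5)
  BN@(1,0): attacks (2,2) (3,1) (0,2)
  BR@(2,1): attacks (2,2) (2,3) (2,0) (3,1) (4,1) (1,1) (0,1) [ray(0,1) blocked at (2,3); ray(1,0) blocked at (4,1)]
  BQ@(2,4): attacks (2,5) (2,3) (3,4) (4,4) (5,4) (1,4) (0,4) (3,5) (3,3) (4,2) (5,1) (1,5) (1,3) (0,2) [ray(0,-1) blocked at (2,3)]
  BB@(4,1): attacks (5,2) (5,0) (3,2) (2,3) (3,0) [ray(-1,1) blocked at (2,3)]
B attacks (3,1): yes

Answer: yes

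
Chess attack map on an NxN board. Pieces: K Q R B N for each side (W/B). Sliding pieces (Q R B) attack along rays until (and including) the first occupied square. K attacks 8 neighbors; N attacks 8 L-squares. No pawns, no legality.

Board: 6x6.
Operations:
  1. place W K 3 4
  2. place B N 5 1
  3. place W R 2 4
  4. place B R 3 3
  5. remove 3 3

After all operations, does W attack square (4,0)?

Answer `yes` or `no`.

Answer: no

Derivation:
Op 1: place WK@(3,4)
Op 2: place BN@(5,1)
Op 3: place WR@(2,4)
Op 4: place BR@(3,3)
Op 5: remove (3,3)
Per-piece attacks for W:
  WR@(2,4): attacks (2,5) (2,3) (2,2) (2,1) (2,0) (3,4) (1,4) (0,4) [ray(1,0) blocked at (3,4)]
  WK@(3,4): attacks (3,5) (3,3) (4,4) (2,4) (4,5) (4,3) (2,5) (2,3)
W attacks (4,0): no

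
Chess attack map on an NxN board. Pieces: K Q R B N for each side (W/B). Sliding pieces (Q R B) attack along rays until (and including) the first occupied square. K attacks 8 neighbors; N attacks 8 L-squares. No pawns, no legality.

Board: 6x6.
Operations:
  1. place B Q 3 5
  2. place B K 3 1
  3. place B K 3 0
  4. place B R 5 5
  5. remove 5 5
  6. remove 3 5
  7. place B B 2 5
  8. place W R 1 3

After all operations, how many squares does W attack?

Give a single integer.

Answer: 10

Derivation:
Op 1: place BQ@(3,5)
Op 2: place BK@(3,1)
Op 3: place BK@(3,0)
Op 4: place BR@(5,5)
Op 5: remove (5,5)
Op 6: remove (3,5)
Op 7: place BB@(2,5)
Op 8: place WR@(1,3)
Per-piece attacks for W:
  WR@(1,3): attacks (1,4) (1,5) (1,2) (1,1) (1,0) (2,3) (3,3) (4,3) (5,3) (0,3)
Union (10 distinct): (0,3) (1,0) (1,1) (1,2) (1,4) (1,5) (2,3) (3,3) (4,3) (5,3)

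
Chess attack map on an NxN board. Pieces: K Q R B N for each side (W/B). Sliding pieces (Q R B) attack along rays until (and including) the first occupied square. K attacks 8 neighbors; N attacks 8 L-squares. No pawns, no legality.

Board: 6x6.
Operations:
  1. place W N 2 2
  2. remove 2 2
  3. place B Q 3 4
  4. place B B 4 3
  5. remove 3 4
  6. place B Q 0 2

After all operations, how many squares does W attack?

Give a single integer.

Answer: 0

Derivation:
Op 1: place WN@(2,2)
Op 2: remove (2,2)
Op 3: place BQ@(3,4)
Op 4: place BB@(4,3)
Op 5: remove (3,4)
Op 6: place BQ@(0,2)
Per-piece attacks for W:
Union (0 distinct): (none)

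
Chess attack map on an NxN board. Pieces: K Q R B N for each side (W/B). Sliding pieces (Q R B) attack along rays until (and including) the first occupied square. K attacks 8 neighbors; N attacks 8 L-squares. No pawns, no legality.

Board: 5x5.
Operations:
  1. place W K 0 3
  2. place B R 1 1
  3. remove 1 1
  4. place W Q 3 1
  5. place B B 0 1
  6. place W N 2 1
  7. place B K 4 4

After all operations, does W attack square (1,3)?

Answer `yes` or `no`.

Op 1: place WK@(0,3)
Op 2: place BR@(1,1)
Op 3: remove (1,1)
Op 4: place WQ@(3,1)
Op 5: place BB@(0,1)
Op 6: place WN@(2,1)
Op 7: place BK@(4,4)
Per-piece attacks for W:
  WK@(0,3): attacks (0,4) (0,2) (1,3) (1,4) (1,2)
  WN@(2,1): attacks (3,3) (4,2) (1,3) (0,2) (4,0) (0,0)
  WQ@(3,1): attacks (3,2) (3,3) (3,4) (3,0) (4,1) (2,1) (4,2) (4,0) (2,2) (1,3) (0,4) (2,0) [ray(-1,0) blocked at (2,1)]
W attacks (1,3): yes

Answer: yes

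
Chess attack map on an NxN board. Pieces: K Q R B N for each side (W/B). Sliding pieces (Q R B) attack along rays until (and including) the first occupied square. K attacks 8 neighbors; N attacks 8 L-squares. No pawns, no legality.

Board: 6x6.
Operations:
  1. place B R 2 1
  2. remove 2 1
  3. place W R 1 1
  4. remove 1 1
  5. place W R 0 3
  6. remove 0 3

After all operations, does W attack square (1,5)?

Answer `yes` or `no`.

Op 1: place BR@(2,1)
Op 2: remove (2,1)
Op 3: place WR@(1,1)
Op 4: remove (1,1)
Op 5: place WR@(0,3)
Op 6: remove (0,3)
Per-piece attacks for W:
W attacks (1,5): no

Answer: no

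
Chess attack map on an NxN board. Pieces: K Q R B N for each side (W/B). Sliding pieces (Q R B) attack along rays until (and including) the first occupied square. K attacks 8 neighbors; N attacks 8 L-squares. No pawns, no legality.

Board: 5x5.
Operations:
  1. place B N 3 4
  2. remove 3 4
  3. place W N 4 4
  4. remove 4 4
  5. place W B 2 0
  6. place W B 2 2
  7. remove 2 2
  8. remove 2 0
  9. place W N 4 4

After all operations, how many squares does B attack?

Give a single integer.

Answer: 0

Derivation:
Op 1: place BN@(3,4)
Op 2: remove (3,4)
Op 3: place WN@(4,4)
Op 4: remove (4,4)
Op 5: place WB@(2,0)
Op 6: place WB@(2,2)
Op 7: remove (2,2)
Op 8: remove (2,0)
Op 9: place WN@(4,4)
Per-piece attacks for B:
Union (0 distinct): (none)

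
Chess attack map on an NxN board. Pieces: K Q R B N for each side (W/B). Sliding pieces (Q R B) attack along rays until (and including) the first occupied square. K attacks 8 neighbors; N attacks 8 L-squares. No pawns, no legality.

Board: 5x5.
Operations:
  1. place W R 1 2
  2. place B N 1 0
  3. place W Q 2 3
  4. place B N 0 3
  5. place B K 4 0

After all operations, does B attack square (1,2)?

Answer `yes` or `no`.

Answer: no

Derivation:
Op 1: place WR@(1,2)
Op 2: place BN@(1,0)
Op 3: place WQ@(2,3)
Op 4: place BN@(0,3)
Op 5: place BK@(4,0)
Per-piece attacks for B:
  BN@(0,3): attacks (2,4) (1,1) (2,2)
  BN@(1,0): attacks (2,2) (3,1) (0,2)
  BK@(4,0): attacks (4,1) (3,0) (3,1)
B attacks (1,2): no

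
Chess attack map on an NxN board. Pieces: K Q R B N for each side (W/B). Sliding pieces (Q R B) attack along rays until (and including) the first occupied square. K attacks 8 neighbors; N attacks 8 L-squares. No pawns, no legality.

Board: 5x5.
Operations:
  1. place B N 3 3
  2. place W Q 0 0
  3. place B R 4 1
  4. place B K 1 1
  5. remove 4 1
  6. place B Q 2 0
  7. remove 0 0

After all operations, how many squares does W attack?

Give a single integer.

Op 1: place BN@(3,3)
Op 2: place WQ@(0,0)
Op 3: place BR@(4,1)
Op 4: place BK@(1,1)
Op 5: remove (4,1)
Op 6: place BQ@(2,0)
Op 7: remove (0,0)
Per-piece attacks for W:
Union (0 distinct): (none)

Answer: 0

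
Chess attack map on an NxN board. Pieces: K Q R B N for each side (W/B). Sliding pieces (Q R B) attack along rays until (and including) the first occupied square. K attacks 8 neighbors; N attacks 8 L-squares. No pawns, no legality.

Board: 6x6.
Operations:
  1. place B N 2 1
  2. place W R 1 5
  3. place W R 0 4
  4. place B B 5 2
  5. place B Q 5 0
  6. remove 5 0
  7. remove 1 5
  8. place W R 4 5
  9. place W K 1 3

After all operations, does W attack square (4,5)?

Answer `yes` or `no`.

Op 1: place BN@(2,1)
Op 2: place WR@(1,5)
Op 3: place WR@(0,4)
Op 4: place BB@(5,2)
Op 5: place BQ@(5,0)
Op 6: remove (5,0)
Op 7: remove (1,5)
Op 8: place WR@(4,5)
Op 9: place WK@(1,3)
Per-piece attacks for W:
  WR@(0,4): attacks (0,5) (0,3) (0,2) (0,1) (0,0) (1,4) (2,4) (3,4) (4,4) (5,4)
  WK@(1,3): attacks (1,4) (1,2) (2,3) (0,3) (2,4) (2,2) (0,4) (0,2)
  WR@(4,5): attacks (4,4) (4,3) (4,2) (4,1) (4,0) (5,5) (3,5) (2,5) (1,5) (0,5)
W attacks (4,5): no

Answer: no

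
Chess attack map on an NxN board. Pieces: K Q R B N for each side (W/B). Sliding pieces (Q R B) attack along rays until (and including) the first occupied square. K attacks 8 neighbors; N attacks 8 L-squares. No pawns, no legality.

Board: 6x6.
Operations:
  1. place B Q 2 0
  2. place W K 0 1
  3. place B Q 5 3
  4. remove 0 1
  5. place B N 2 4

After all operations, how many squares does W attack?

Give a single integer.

Op 1: place BQ@(2,0)
Op 2: place WK@(0,1)
Op 3: place BQ@(5,3)
Op 4: remove (0,1)
Op 5: place BN@(2,4)
Per-piece attacks for W:
Union (0 distinct): (none)

Answer: 0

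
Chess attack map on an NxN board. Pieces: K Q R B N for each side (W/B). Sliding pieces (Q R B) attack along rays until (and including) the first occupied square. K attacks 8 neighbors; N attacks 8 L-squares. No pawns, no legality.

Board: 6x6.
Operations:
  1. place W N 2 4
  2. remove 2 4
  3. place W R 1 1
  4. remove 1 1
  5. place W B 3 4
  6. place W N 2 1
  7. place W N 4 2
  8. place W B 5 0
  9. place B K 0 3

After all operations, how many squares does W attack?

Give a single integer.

Answer: 22

Derivation:
Op 1: place WN@(2,4)
Op 2: remove (2,4)
Op 3: place WR@(1,1)
Op 4: remove (1,1)
Op 5: place WB@(3,4)
Op 6: place WN@(2,1)
Op 7: place WN@(4,2)
Op 8: place WB@(5,0)
Op 9: place BK@(0,3)
Per-piece attacks for W:
  WN@(2,1): attacks (3,3) (4,2) (1,3) (0,2) (4,0) (0,0)
  WB@(3,4): attacks (4,5) (4,3) (5,2) (2,5) (2,3) (1,2) (0,1)
  WN@(4,2): attacks (5,4) (3,4) (2,3) (5,0) (3,0) (2,1)
  WB@(5,0): attacks (4,1) (3,2) (2,3) (1,4) (0,5)
Union (22 distinct): (0,0) (0,1) (0,2) (0,5) (1,2) (1,3) (1,4) (2,1) (2,3) (2,5) (3,0) (3,2) (3,3) (3,4) (4,0) (4,1) (4,2) (4,3) (4,5) (5,0) (5,2) (5,4)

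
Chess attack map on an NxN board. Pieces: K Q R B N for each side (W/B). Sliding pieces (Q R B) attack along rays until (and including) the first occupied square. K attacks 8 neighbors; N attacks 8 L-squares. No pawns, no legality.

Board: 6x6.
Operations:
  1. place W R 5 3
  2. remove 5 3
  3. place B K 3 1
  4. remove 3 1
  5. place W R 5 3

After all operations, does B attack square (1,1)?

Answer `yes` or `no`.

Answer: no

Derivation:
Op 1: place WR@(5,3)
Op 2: remove (5,3)
Op 3: place BK@(3,1)
Op 4: remove (3,1)
Op 5: place WR@(5,3)
Per-piece attacks for B:
B attacks (1,1): no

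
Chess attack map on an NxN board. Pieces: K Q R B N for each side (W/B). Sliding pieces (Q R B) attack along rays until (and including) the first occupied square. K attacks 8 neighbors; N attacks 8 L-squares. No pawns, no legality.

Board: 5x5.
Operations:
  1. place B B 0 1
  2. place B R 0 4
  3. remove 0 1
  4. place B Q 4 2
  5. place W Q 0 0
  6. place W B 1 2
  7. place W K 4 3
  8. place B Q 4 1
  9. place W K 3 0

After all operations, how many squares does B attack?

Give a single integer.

Op 1: place BB@(0,1)
Op 2: place BR@(0,4)
Op 3: remove (0,1)
Op 4: place BQ@(4,2)
Op 5: place WQ@(0,0)
Op 6: place WB@(1,2)
Op 7: place WK@(4,3)
Op 8: place BQ@(4,1)
Op 9: place WK@(3,0)
Per-piece attacks for B:
  BR@(0,4): attacks (0,3) (0,2) (0,1) (0,0) (1,4) (2,4) (3,4) (4,4) [ray(0,-1) blocked at (0,0)]
  BQ@(4,1): attacks (4,2) (4,0) (3,1) (2,1) (1,1) (0,1) (3,2) (2,3) (1,4) (3,0) [ray(0,1) blocked at (4,2); ray(-1,-1) blocked at (3,0)]
  BQ@(4,2): attacks (4,3) (4,1) (3,2) (2,2) (1,2) (3,3) (2,4) (3,1) (2,0) [ray(0,1) blocked at (4,3); ray(0,-1) blocked at (4,1); ray(-1,0) blocked at (1,2)]
Union (22 distinct): (0,0) (0,1) (0,2) (0,3) (1,1) (1,2) (1,4) (2,0) (2,1) (2,2) (2,3) (2,4) (3,0) (3,1) (3,2) (3,3) (3,4) (4,0) (4,1) (4,2) (4,3) (4,4)

Answer: 22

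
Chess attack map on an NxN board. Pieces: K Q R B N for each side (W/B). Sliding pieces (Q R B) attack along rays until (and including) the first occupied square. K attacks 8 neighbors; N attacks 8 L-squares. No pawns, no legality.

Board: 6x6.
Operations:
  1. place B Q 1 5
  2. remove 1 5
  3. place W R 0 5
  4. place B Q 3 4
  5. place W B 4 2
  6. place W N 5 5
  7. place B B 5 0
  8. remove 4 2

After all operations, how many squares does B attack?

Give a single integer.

Answer: 19

Derivation:
Op 1: place BQ@(1,5)
Op 2: remove (1,5)
Op 3: place WR@(0,5)
Op 4: place BQ@(3,4)
Op 5: place WB@(4,2)
Op 6: place WN@(5,5)
Op 7: place BB@(5,0)
Op 8: remove (4,2)
Per-piece attacks for B:
  BQ@(3,4): attacks (3,5) (3,3) (3,2) (3,1) (3,0) (4,4) (5,4) (2,4) (1,4) (0,4) (4,5) (4,3) (5,2) (2,5) (2,3) (1,2) (0,1)
  BB@(5,0): attacks (4,1) (3,2) (2,3) (1,4) (0,5) [ray(-1,1) blocked at (0,5)]
Union (19 distinct): (0,1) (0,4) (0,5) (1,2) (1,4) (2,3) (2,4) (2,5) (3,0) (3,1) (3,2) (3,3) (3,5) (4,1) (4,3) (4,4) (4,5) (5,2) (5,4)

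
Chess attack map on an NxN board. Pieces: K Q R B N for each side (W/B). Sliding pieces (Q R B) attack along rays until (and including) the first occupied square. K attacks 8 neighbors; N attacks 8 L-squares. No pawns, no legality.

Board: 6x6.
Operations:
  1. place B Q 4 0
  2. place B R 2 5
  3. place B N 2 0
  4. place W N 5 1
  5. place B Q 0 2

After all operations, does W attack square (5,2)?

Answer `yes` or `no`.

Answer: no

Derivation:
Op 1: place BQ@(4,0)
Op 2: place BR@(2,5)
Op 3: place BN@(2,0)
Op 4: place WN@(5,1)
Op 5: place BQ@(0,2)
Per-piece attacks for W:
  WN@(5,1): attacks (4,3) (3,2) (3,0)
W attacks (5,2): no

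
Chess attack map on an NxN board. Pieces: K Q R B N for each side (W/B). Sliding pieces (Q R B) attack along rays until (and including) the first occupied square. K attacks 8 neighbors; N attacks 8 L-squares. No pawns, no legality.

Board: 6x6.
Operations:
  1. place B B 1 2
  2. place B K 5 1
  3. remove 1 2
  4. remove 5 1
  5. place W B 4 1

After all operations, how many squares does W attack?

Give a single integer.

Op 1: place BB@(1,2)
Op 2: place BK@(5,1)
Op 3: remove (1,2)
Op 4: remove (5,1)
Op 5: place WB@(4,1)
Per-piece attacks for W:
  WB@(4,1): attacks (5,2) (5,0) (3,2) (2,3) (1,4) (0,5) (3,0)
Union (7 distinct): (0,5) (1,4) (2,3) (3,0) (3,2) (5,0) (5,2)

Answer: 7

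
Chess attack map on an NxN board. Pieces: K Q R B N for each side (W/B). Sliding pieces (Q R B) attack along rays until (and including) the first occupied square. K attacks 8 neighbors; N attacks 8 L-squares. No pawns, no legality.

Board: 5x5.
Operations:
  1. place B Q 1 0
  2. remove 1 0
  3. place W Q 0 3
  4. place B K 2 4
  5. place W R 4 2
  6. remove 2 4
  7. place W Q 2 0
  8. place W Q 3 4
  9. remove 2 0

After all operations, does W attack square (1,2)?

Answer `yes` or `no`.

Op 1: place BQ@(1,0)
Op 2: remove (1,0)
Op 3: place WQ@(0,3)
Op 4: place BK@(2,4)
Op 5: place WR@(4,2)
Op 6: remove (2,4)
Op 7: place WQ@(2,0)
Op 8: place WQ@(3,4)
Op 9: remove (2,0)
Per-piece attacks for W:
  WQ@(0,3): attacks (0,4) (0,2) (0,1) (0,0) (1,3) (2,3) (3,3) (4,3) (1,4) (1,2) (2,1) (3,0)
  WQ@(3,4): attacks (3,3) (3,2) (3,1) (3,0) (4,4) (2,4) (1,4) (0,4) (4,3) (2,3) (1,2) (0,1)
  WR@(4,2): attacks (4,3) (4,4) (4,1) (4,0) (3,2) (2,2) (1,2) (0,2)
W attacks (1,2): yes

Answer: yes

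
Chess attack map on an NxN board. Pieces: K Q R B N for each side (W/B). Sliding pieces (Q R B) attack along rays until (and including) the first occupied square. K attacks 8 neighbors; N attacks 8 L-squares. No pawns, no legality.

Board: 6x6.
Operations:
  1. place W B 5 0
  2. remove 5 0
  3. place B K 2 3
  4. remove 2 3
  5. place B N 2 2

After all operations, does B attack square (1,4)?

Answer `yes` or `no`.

Op 1: place WB@(5,0)
Op 2: remove (5,0)
Op 3: place BK@(2,3)
Op 4: remove (2,3)
Op 5: place BN@(2,2)
Per-piece attacks for B:
  BN@(2,2): attacks (3,4) (4,3) (1,4) (0,3) (3,0) (4,1) (1,0) (0,1)
B attacks (1,4): yes

Answer: yes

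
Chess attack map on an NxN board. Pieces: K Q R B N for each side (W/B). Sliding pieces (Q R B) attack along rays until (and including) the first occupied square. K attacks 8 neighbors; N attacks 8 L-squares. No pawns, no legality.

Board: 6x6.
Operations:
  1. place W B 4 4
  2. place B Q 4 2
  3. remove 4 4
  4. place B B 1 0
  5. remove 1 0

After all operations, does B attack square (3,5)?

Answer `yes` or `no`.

Answer: no

Derivation:
Op 1: place WB@(4,4)
Op 2: place BQ@(4,2)
Op 3: remove (4,4)
Op 4: place BB@(1,0)
Op 5: remove (1,0)
Per-piece attacks for B:
  BQ@(4,2): attacks (4,3) (4,4) (4,5) (4,1) (4,0) (5,2) (3,2) (2,2) (1,2) (0,2) (5,3) (5,1) (3,3) (2,4) (1,5) (3,1) (2,0)
B attacks (3,5): no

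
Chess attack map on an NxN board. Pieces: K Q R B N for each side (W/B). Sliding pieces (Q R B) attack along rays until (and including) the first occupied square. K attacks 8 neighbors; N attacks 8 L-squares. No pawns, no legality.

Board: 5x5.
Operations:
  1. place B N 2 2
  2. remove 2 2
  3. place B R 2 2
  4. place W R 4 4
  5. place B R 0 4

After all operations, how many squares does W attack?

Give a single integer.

Op 1: place BN@(2,2)
Op 2: remove (2,2)
Op 3: place BR@(2,2)
Op 4: place WR@(4,4)
Op 5: place BR@(0,4)
Per-piece attacks for W:
  WR@(4,4): attacks (4,3) (4,2) (4,1) (4,0) (3,4) (2,4) (1,4) (0,4) [ray(-1,0) blocked at (0,4)]
Union (8 distinct): (0,4) (1,4) (2,4) (3,4) (4,0) (4,1) (4,2) (4,3)

Answer: 8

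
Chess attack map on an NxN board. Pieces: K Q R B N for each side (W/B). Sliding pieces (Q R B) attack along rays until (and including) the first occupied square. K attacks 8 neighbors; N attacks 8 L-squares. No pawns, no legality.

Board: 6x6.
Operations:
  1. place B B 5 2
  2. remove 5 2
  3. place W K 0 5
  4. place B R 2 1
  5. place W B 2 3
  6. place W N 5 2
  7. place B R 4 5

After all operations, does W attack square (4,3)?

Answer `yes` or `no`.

Answer: no

Derivation:
Op 1: place BB@(5,2)
Op 2: remove (5,2)
Op 3: place WK@(0,5)
Op 4: place BR@(2,1)
Op 5: place WB@(2,3)
Op 6: place WN@(5,2)
Op 7: place BR@(4,5)
Per-piece attacks for W:
  WK@(0,5): attacks (0,4) (1,5) (1,4)
  WB@(2,3): attacks (3,4) (4,5) (3,2) (4,1) (5,0) (1,4) (0,5) (1,2) (0,1) [ray(1,1) blocked at (4,5); ray(-1,1) blocked at (0,5)]
  WN@(5,2): attacks (4,4) (3,3) (4,0) (3,1)
W attacks (4,3): no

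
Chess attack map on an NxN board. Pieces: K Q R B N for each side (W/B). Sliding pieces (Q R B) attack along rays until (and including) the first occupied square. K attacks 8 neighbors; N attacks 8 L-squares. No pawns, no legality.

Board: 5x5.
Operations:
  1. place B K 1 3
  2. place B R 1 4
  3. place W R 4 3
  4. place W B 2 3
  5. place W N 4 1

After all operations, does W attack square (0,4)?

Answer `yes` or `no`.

Answer: no

Derivation:
Op 1: place BK@(1,3)
Op 2: place BR@(1,4)
Op 3: place WR@(4,3)
Op 4: place WB@(2,3)
Op 5: place WN@(4,1)
Per-piece attacks for W:
  WB@(2,3): attacks (3,4) (3,2) (4,1) (1,4) (1,2) (0,1) [ray(1,-1) blocked at (4,1); ray(-1,1) blocked at (1,4)]
  WN@(4,1): attacks (3,3) (2,2) (2,0)
  WR@(4,3): attacks (4,4) (4,2) (4,1) (3,3) (2,3) [ray(0,-1) blocked at (4,1); ray(-1,0) blocked at (2,3)]
W attacks (0,4): no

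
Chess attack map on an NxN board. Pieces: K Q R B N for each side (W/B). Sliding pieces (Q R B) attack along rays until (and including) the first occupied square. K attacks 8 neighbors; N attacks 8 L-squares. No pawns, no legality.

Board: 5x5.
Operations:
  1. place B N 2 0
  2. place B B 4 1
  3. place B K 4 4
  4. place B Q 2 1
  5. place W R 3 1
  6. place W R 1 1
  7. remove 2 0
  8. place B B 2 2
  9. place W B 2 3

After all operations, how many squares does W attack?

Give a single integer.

Op 1: place BN@(2,0)
Op 2: place BB@(4,1)
Op 3: place BK@(4,4)
Op 4: place BQ@(2,1)
Op 5: place WR@(3,1)
Op 6: place WR@(1,1)
Op 7: remove (2,0)
Op 8: place BB@(2,2)
Op 9: place WB@(2,3)
Per-piece attacks for W:
  WR@(1,1): attacks (1,2) (1,3) (1,4) (1,0) (2,1) (0,1) [ray(1,0) blocked at (2,1)]
  WB@(2,3): attacks (3,4) (3,2) (4,1) (1,4) (1,2) (0,1) [ray(1,-1) blocked at (4,1)]
  WR@(3,1): attacks (3,2) (3,3) (3,4) (3,0) (4,1) (2,1) [ray(1,0) blocked at (4,1); ray(-1,0) blocked at (2,1)]
Union (11 distinct): (0,1) (1,0) (1,2) (1,3) (1,4) (2,1) (3,0) (3,2) (3,3) (3,4) (4,1)

Answer: 11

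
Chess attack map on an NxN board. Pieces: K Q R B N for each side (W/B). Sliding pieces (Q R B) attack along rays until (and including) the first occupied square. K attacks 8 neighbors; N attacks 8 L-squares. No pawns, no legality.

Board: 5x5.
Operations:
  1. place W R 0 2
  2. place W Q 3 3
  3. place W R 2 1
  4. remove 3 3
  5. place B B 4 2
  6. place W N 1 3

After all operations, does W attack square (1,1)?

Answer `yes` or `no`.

Answer: yes

Derivation:
Op 1: place WR@(0,2)
Op 2: place WQ@(3,3)
Op 3: place WR@(2,1)
Op 4: remove (3,3)
Op 5: place BB@(4,2)
Op 6: place WN@(1,3)
Per-piece attacks for W:
  WR@(0,2): attacks (0,3) (0,4) (0,1) (0,0) (1,2) (2,2) (3,2) (4,2) [ray(1,0) blocked at (4,2)]
  WN@(1,3): attacks (3,4) (2,1) (3,2) (0,1)
  WR@(2,1): attacks (2,2) (2,3) (2,4) (2,0) (3,1) (4,1) (1,1) (0,1)
W attacks (1,1): yes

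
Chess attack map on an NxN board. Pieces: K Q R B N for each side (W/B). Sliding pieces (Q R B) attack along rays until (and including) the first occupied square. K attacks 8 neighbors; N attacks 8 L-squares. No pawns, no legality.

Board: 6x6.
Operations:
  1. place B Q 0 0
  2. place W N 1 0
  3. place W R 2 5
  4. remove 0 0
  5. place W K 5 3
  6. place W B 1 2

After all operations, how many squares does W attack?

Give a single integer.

Answer: 21

Derivation:
Op 1: place BQ@(0,0)
Op 2: place WN@(1,0)
Op 3: place WR@(2,5)
Op 4: remove (0,0)
Op 5: place WK@(5,3)
Op 6: place WB@(1,2)
Per-piece attacks for W:
  WN@(1,0): attacks (2,2) (3,1) (0,2)
  WB@(1,2): attacks (2,3) (3,4) (4,5) (2,1) (3,0) (0,3) (0,1)
  WR@(2,5): attacks (2,4) (2,3) (2,2) (2,1) (2,0) (3,5) (4,5) (5,5) (1,5) (0,5)
  WK@(5,3): attacks (5,4) (5,2) (4,3) (4,4) (4,2)
Union (21 distinct): (0,1) (0,2) (0,3) (0,5) (1,5) (2,0) (2,1) (2,2) (2,3) (2,4) (3,0) (3,1) (3,4) (3,5) (4,2) (4,3) (4,4) (4,5) (5,2) (5,4) (5,5)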